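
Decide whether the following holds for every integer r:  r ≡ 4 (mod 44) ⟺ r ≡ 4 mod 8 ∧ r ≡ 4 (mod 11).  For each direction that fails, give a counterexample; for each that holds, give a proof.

Only the converse holds.

(⇒) This fails: r = 48 gives 48 ≡ 4 (mod 44) but 48 ≡ 0 (mod 8), so the conjunction on the right does not hold.

(⇐) Conversely, if r ≡ 4 (mod 8) and r ≡ 4 (mod 11), then by the Chinese remainder theorem r ≡ 4 (mod 88). Since 4 ≡ 4 (mod 44) and 44 ∣ 88, we get r ≡ 4 (mod 44).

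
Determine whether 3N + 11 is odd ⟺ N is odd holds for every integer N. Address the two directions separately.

Neither implication holds.

(⟹) This fails: N = 4 gives 3N + 11 = 23, which is odd, but 4 is even, not odd.

(⟸) This also fails: N = 7 is odd, but 3N + 11 = 32 is even, not odd.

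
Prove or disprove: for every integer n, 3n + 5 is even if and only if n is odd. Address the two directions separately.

Forward direction. Suppose 3n + 5 is even. Since 3 is odd, 3n and n have the same parity, so 3n + 5 ≡ n + 5 (mod 2). As 5 is odd, 3n + 5 is even exactly when n is odd. Thus n is odd.

Converse. Suppose n is odd; write n = 2j + 1. Then 3n + 5 = 3·(2j + 1) + 5 = 2·3j + 8, which is even.

Both directions hold.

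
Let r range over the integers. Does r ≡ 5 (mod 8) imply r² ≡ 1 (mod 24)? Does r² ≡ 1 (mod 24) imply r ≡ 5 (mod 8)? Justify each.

(⟹) This fails: take r = 21. Then 21 ≡ 5 (mod 8), but 21² = 441 ≡ 9 (mod 24), not 1.

(⟸) This fails: take r = 1. Then 1² = 1 ≡ 1 (mod 24), yet 1 ≡ 1 (mod 8), not 5.

Both directions fail.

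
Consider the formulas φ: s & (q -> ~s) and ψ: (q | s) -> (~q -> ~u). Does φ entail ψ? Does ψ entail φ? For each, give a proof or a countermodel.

Neither direction holds.

(⟹) This fails. Under s = T, q = F, u = T, the left side is true but the right side is false.

(⟸) This fails. Under s = F, q = F, u = F, the left side is false but the right side is true.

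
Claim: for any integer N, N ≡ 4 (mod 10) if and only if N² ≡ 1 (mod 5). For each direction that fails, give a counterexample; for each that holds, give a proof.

(⇒) Suppose N ≡ 4 (mod 10). Then N² ≡ 4² = 16 (mod 10), and since 5 ∣ 10, also N² ≡ 1 (mod 5).

(⇐) This fails: take N = 1. Then 1² = 1 ≡ 1 (mod 5), yet 1 ≡ 1 (mod 10), not 4.

Only the forward direction holds.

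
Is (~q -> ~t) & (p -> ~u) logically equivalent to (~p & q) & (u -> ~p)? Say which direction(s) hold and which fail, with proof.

Only the converse holds.

Forward direction. This fails. Under p = F, q = F, t = F, u = F, the left side is true but the right side is false.

Converse. Assume the antecedent. If t is true, the antecedent forces (p = F, q = T, t = T, u = F) or (p = F, q = T, t = T, u = T), and (~q -> ~t) & (p -> ~u) holds there. If t is false, the antecedent forces (p = F, q = T, t = F, u = F) or (p = F, q = T, t = F, u = T), and (~q -> ~t) & (p -> ~u) holds there. Either way (~q -> ~t) & (p -> ~u) holds.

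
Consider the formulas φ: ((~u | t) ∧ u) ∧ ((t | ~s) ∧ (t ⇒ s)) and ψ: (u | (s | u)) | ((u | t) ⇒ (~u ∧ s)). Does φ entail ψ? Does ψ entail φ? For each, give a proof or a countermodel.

[⇒] Assume the antecedent. If u is true, the consequent reduces to true regardless of the other variables. If u is false, the antecedent cannot hold. Either way the consequent holds.

[⇐] This fails. Under u = F, s = F, t = F, the left side is false but the right side is true.

Not equivalent: only (⇒) holds.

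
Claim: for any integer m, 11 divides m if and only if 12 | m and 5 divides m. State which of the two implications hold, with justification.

Forward direction. This fails: take m = 11. Certainly 11 ∣ 11, but 12 ∤ 11.

Converse. This fails: take m = 60. Both 12 ∣ 60 and 5 ∣ 60, yet 60 is not a multiple of 11 (since 60 = 5·11 + 5), so 11 ∤ 60.

Neither direction holds.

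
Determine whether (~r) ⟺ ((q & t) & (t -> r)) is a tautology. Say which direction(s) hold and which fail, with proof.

Neither implication holds.

(→) This fails. Under q = F, t = F, r = F, the left side is true but the right side is false.

(←) This fails. Under q = T, t = T, r = T, the left side is false but the right side is true.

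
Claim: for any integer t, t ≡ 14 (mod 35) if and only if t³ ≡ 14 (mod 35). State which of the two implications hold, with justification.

The biconditional holds.

(←) Suppose t³ ≡ 14 (mod 35). The only residue r in {0, …, 34} with r³ ≡ 14 (mod 35) is r = 14, so t ≡ 14 (mod 35).

(→) Suppose t ≡ 14 (mod 35). Write t = 35j + 14. Then (35j + 14)³ = 42875j³ + 51450j² + 20580j + 2744 = 35(1225j³ + 1470j² + 588j + 78) + 14, so t³ ≡ 14 (mod 35).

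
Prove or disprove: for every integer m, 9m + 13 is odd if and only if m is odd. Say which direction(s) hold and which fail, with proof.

(⟹) This fails: m = 4 gives 9m + 13 = 49, which is odd, but 4 is even, not odd.

(⟸) This also fails: m = 7 is odd, but 9m + 13 = 76 is even, not odd.

Both directions fail.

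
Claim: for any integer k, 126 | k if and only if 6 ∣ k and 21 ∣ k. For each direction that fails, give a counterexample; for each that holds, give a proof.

Only the forward implication holds.

Converse. This fails: take k = 42. Both 6 ∣ 42 and 21 ∣ 42, yet 42 is not a multiple of 126 (since 42 = 0·126 + 42), so 126 ∤ 42.

Forward direction. If 126 ∣ k, write k = 126q. Since 126 = 21·6, k = 6·(21q), so 6 ∣ k; and since 126 = 6·21, k = 21·(6q), so 21 ∣ k.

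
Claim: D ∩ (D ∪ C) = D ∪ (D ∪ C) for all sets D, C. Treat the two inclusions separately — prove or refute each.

(⊆) holds; (⊇) fails.

(⊆) Let x ∈ D ∩ (D ∪ C). Then either x ∈ D and x ∉ C; or x ∈ D ∩ C. In each case x ∈ D ∪ (D ∪ C), so D ∩ (D ∪ C) ⊆ D ∪ (D ∪ C).

(⊇) This inclusion fails. Take D = ∅, C = {1}; then 1 ∈ D ∪ (D ∪ C) but 1 ∉ D ∩ (D ∪ C).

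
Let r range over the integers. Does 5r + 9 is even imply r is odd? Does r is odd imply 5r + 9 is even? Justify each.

The biconditional holds.

[⇐] Suppose r is odd; write r = 2j + 1. Then 5r + 9 = 5·(2j + 1) + 9 = 2·5j + 14, which is even.

[⇒] Suppose 5r + 9 is even. Since 5 is odd, 5r and r have the same parity, so 5r + 9 ≡ r + 9 (mod 2). As 9 is odd, 5r + 9 is even exactly when r is odd. Thus r is odd.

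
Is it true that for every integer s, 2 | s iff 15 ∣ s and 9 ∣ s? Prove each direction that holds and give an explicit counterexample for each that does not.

Both directions fail.

[⇒] This fails: take s = 2. Certainly 2 ∣ 2, but 15 ∤ 2.

[⇐] This fails: take s = 45. Both 15 ∣ 45 and 9 ∣ 45, yet 45 is not a multiple of 2 (since 45 = 22·2 + 1), so 2 ∤ 45.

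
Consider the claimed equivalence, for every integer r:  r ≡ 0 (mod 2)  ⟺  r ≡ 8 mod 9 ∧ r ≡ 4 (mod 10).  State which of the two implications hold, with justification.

Converse. If r ≡ 8 (mod 9) and r ≡ 4 (mod 10), then by the Chinese remainder theorem r ≡ 44 (mod 90). Since 44 ≡ 0 (mod 2) and 2 ∣ 90, we get r ≡ 0 (mod 2).

Forward direction. This fails: r = 0 gives 0 ≡ 0 (mod 2) but 0 ≡ 0 (mod 9), so the conjunction on the right does not hold.

(⇒) fails; (⇐) holds.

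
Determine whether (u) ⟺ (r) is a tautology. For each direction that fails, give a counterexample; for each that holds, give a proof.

(→) This fails. Under u = T, r = F, the left side is true but the right side is false.

(←) This fails. Under u = F, r = T, the left side is false but the right side is true.

Both directions fail.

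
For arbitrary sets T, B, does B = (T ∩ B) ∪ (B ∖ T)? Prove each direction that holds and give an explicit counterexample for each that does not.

The two sets are equal.

Reverse inclusion. Let x ∈ (T ∩ B) ∪ (B ∖ T). Then either x ∈ B and x ∉ T; or x ∈ T ∩ B. In each case x ∈ B, so (T ∩ B) ∪ (B ∖ T) ⊆ B.

Forward inclusion. Let x ∈ B. Then either x ∈ B and x ∉ T; or x ∈ T ∩ B. In each case x ∈ (T ∩ B) ∪ (B ∖ T), so B ⊆ (T ∩ B) ∪ (B ∖ T).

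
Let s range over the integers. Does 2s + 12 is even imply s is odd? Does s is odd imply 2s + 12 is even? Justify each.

Forward direction. This fails: take s = 4. Then 2s + 12 = 20, which is even, yet s = 4 is even, not odd.

Converse. Suppose s is odd. Since 2 is even, 2s is even for every s, so 2s + 12 has the same parity as 12, which is even. Hence 2s + 12 is even.

Only the converse holds.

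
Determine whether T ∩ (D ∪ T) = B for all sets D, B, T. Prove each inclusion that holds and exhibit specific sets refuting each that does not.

(⊆) This inclusion fails. Take D = ∅, B = ∅, T = {1}; then 1 ∈ T ∩ (D ∪ T) but 1 ∉ B.

(⊇) This inclusion fails. Take D = ∅, B = {1}, T = ∅; then 1 ∈ B but 1 ∉ T ∩ (D ∪ T).

Both inclusions fail.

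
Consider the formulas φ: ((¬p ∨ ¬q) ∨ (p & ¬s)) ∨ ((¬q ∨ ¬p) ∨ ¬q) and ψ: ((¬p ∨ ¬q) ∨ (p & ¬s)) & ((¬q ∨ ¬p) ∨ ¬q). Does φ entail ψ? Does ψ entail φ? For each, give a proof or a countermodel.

[⇒] This fails. Under s = F, q = T, p = T, the left side is true but the right side is false.

[⇐] Assume the antecedent. If q is true, the antecedent forces (s = F, q = T, p = F) or (s = T, q = T, p = F), and the consequent holds there. If q is false, the consequent reduces to true regardless of the other variables. Either way the consequent holds.

The forward direction fails; the converse holds.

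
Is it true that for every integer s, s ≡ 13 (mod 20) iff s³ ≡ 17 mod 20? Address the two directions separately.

[⇒] Suppose s ≡ 13 (mod 20). Write s = 20j + 13. Then (20j + 13)³ = 8000j³ + 15600j² + 10140j + 2197 = 20(400j³ + 780j² + 507j + 109) + 17, so s³ ≡ 17 (mod 20).

[⇐] Conversely, suppose s³ ≡ 17 (mod 20). The only residue r in {0, …, 19} with r³ ≡ 17 (mod 20) is r = 13, so s ≡ 13 (mod 20).

Equivalent; both directions hold.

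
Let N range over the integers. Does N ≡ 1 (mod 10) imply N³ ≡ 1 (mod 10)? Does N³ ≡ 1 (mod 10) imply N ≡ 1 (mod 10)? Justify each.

Equivalent; both directions hold.

(⟹) Suppose N ≡ 1 (mod 10). Write N = 10j + 1. Then (10j + 1)³ = 1000j³ + 300j² + 30j + 1 = 10(100j³ + 30j² + 3j) + 1, so N³ ≡ 1 (mod 10).

(⟸) Conversely, suppose N³ ≡ 1 (mod 10). The only residue r in {0, …, 9} with r³ ≡ 1 (mod 10) is r = 1, so N ≡ 1 (mod 10).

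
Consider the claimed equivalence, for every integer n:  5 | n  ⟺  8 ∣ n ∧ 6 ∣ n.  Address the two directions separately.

(⇒) fails and (⇐) fails.

[⇒] This fails: take n = 5. Certainly 5 ∣ 5, but 8 ∤ 5.

[⇐] This fails: take n = 24. Both 8 ∣ 24 and 6 ∣ 24, yet 24 is not a multiple of 5 (since 24 = 4·5 + 4), so 5 ∤ 24.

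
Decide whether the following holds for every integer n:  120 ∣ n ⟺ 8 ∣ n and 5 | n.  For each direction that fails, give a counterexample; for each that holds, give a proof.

Only the forward implication holds.

Forward direction. If 120 ∣ n, write n = 120q. Since 120 = 15·8, n = 8·(15q), so 8 ∣ n; and since 120 = 24·5, n = 5·(24q), so 5 ∣ n.

Converse. This fails: take n = 40. Both 8 ∣ 40 and 5 ∣ 40, yet 40 is not a multiple of 120 (since 40 = 0·120 + 40), so 120 ∤ 40.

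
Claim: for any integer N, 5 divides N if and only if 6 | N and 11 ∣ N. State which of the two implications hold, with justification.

(→) This fails: take N = 5. Certainly 5 ∣ 5, but 6 ∤ 5.

(←) This fails: take N = 66. Both 6 ∣ 66 and 11 ∣ 66, yet 66 is not a multiple of 5 (since 66 = 13·5 + 1), so 5 ∤ 66.

Neither direction holds.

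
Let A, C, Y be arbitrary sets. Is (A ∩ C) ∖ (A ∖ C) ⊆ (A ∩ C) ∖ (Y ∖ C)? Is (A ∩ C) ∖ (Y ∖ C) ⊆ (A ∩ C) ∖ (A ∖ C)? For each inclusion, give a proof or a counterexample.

The two sets are equal.

(⊇) Let x ∈ (A ∩ C) ∖ (Y ∖ C). Then either x ∈ A ∩ C and x ∉ Y; or x ∈ A ∩ C ∩ Y. In each case x ∈ (A ∩ C) ∖ (A ∖ C), so (A ∩ C) ∖ (Y ∖ C) ⊆ (A ∩ C) ∖ (A ∖ C).

(⊆) Let x ∈ (A ∩ C) ∖ (A ∖ C). Then either x ∈ A ∩ C and x ∉ Y; or x ∈ A ∩ C ∩ Y. In each case x ∈ (A ∩ C) ∖ (Y ∖ C), so (A ∩ C) ∖ (A ∖ C) ⊆ (A ∩ C) ∖ (Y ∖ C).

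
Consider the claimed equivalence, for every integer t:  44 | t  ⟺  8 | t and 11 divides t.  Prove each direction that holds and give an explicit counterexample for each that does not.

The forward direction fails; the converse holds.

(→) This fails: take t = 44. Certainly 44 ∣ 44, but 8 ∤ 44.

(←) Suppose 8 ∣ t and 11 ∣ t. Any common multiple of 8 and 11 is a multiple of their lcm; here gcd(8, 11) = 1, so lcm(8, 11) = 8·11 = 88, so 88 ∣ t. Since 44 ∣ 88, it follows that 44 ∣ t.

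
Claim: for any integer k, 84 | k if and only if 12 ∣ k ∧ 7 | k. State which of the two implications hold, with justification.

Both directions hold.

[⇒] If 84 ∣ k, write k = 84q. Since 84 = 7·12, k = 12·(7q), so 12 ∣ k; and since 84 = 12·7, k = 7·(12q), so 7 ∣ k.

[⇐] Suppose 12 ∣ k and 7 ∣ k. Any common multiple of 12 and 7 is a multiple of their lcm; here gcd(12, 7) = 1, so lcm(12, 7) = 12·7 = 84, so 84 ∣ k.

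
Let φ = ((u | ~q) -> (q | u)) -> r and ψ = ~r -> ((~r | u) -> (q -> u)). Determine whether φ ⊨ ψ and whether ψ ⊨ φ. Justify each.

Forward direction. Assume the antecedent. If r is true, ~r -> ((~r | u) -> (q -> u)) reduces to true regardless of the other variables. If r is false, the antecedent forces (r = F, u = F, q = F), and ~r -> ((~r | u) -> (q -> u)) holds there. Either way ~r -> ((~r | u) -> (q -> u)) holds.

Converse. This fails. Under r = F, u = T, q = F, the left side is false but the right side is true.

Not equivalent: only (⇒) holds.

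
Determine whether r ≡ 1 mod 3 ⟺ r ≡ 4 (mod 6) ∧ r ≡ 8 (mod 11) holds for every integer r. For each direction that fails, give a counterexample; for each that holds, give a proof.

(⟹) This fails: r = 1 gives 1 ≡ 1 (mod 3) but 1 ≡ 1 (mod 6), so the conjunction on the right does not hold.

(⟸) Conversely, if r ≡ 4 (mod 6) and r ≡ 8 (mod 11), then by the Chinese remainder theorem r ≡ 52 (mod 66). Since 52 ≡ 1 (mod 3) and 3 ∣ 66, we get r ≡ 1 (mod 3).

(⇒) fails; (⇐) holds.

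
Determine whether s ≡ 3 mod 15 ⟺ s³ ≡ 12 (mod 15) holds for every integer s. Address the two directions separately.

Equivalent; both directions hold.

[⇒] Suppose s ≡ 3 mod 15. Write s = 15j + 3. Then (15j + 3)³ = 3375j³ + 2025j² + 405j + 27 = 15(225j³ + 135j² + 27j + 1) + 12, so s³ ≡ 12 (mod 15).

[⇐] Conversely, suppose s³ ≡ 12 (mod 15). The only residue r in {0, …, 14} with r³ ≡ 12 (mod 15) is r = 3, so s ≡ 3 (mod 15).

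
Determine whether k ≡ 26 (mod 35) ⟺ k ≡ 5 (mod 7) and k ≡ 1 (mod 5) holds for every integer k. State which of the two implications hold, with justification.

(→) Suppose k ≡ 26 (mod 35); write k = 35j + 26. Since 7 ∣ 35, reducing mod 7 gives k ≡ 26 ≡ 5 (mod 7); since 5 ∣ 35, reducing mod 5 gives k ≡ 26 ≡ 1 (mod 5).

(←) Conversely, if k ≡ 5 (mod 7) and k ≡ 1 (mod 5), then by the Chinese remainder theorem k ≡ 26 (mod 35). This is exactly k ≡ 26 (mod 35).

Both directions hold; the statement is true.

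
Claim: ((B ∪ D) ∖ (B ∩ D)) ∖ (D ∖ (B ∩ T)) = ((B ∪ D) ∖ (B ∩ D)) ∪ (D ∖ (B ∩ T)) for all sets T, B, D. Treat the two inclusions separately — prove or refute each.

(⊇) This inclusion fails. Take T = ∅, B = ∅, D = {1}; then 1 ∈ ((B ∪ D) ∖ (B ∩ D)) ∪ (D ∖ (B ∩ T)) but 1 ∉ ((B ∪ D) ∖ (B ∩ D)) ∖ (D ∖ (B ∩ T)).

(⊆) Let x ∈ ((B ∪ D) ∖ (B ∩ D)) ∖ (D ∖ (B ∩ T)). Then either x ∈ B and x ∉ T, D; or x ∈ T ∩ B and x ∉ D. In each case x ∈ ((B ∪ D) ∖ (B ∩ D)) ∪ (D ∖ (B ∩ T)), so ((B ∪ D) ∖ (B ∩ D)) ∖ (D ∖ (B ∩ T)) ⊆ ((B ∪ D) ∖ (B ∩ D)) ∪ (D ∖ (B ∩ T)).

(⊆) holds; (⊇) fails.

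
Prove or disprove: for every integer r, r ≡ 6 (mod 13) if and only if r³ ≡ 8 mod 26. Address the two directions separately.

(⟹) This fails: take r = 19. Then 19 ≡ 6 (mod 13), but 19³ = 6859 ≡ 21 (mod 26), not 8.

(⟸) This fails: take r = 2. Then 2³ = 8 ≡ 8 (mod 26), yet 2 ≡ 2 (mod 13), not 6.

(⇒) fails and (⇐) fails.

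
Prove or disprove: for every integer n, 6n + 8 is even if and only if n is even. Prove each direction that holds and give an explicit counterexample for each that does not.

(⇒) fails; (⇐) holds.

(⟹) This fails: take n = 5. Then 6n + 8 = 38, which is even, yet n = 5 is odd, not even.

(⟸) Suppose n is even. Since 6 is even, 6n is even for every n, so 6n + 8 has the same parity as 8, which is even. Hence 6n + 8 is even.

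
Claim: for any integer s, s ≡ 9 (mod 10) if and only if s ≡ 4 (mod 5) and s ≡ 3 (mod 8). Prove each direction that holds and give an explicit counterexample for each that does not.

(⇒) fails; (⇐) holds.

(←) If s ≡ 4 (mod 5) and s ≡ 3 (mod 8), then by the Chinese remainder theorem s ≡ 19 (mod 40). Since 19 ≡ 9 (mod 10) and 10 ∣ 40, we get s ≡ 9 (mod 10).

(→) This fails: s = 9 gives 9 ≡ 9 (mod 10) but 9 ≡ 1 (mod 8), so the conjunction on the right does not hold.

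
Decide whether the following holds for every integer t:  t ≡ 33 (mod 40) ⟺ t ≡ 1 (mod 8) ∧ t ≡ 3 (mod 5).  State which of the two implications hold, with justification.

Equivalent; both directions hold.

[⇐] If t ≡ 1 (mod 8) and t ≡ 3 (mod 5), then by the Chinese remainder theorem t ≡ 33 (mod 40). This is exactly t ≡ 33 (mod 40).

[⇒] Suppose t ≡ 33 (mod 40); write t = 40j + 33. Since 8 ∣ 40, reducing mod 8 gives t ≡ 33 ≡ 1 (mod 8); since 5 ∣ 40, reducing mod 5 gives t ≡ 33 ≡ 3 (mod 5).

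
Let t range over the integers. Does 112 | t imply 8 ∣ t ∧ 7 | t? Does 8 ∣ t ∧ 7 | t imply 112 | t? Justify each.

Not equivalent: only (⇒) holds.

(⇒) If 112 ∣ t, write t = 112q. Since 112 = 14·8, t = 8·(14q), so 8 ∣ t; and since 112 = 16·7, t = 7·(16q), so 7 ∣ t.

(⇐) This fails: take t = 56. Both 8 ∣ 56 and 7 ∣ 56, yet 56 is not a multiple of 112 (since 56 = 0·112 + 56), so 112 ∤ 56.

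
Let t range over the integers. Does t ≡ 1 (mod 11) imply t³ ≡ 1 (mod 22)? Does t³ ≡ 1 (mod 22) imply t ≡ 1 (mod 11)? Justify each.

The forward direction fails; the converse holds.

(⟹) This fails: take t = 12. Then 12 ≡ 1 (mod 11), but 12³ = 1728 ≡ 12 (mod 22), not 1.

(⟸) Conversely, the residues r modulo 22 with r³ ≡ 1 (mod 22) are exactly {1}, and each is ≡ 1 (mod 11).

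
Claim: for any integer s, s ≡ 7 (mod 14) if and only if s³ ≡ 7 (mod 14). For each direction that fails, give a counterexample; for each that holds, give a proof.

Equivalent; both directions hold.

[⇒] Suppose s ≡ 7 (mod 14). Write s = 14j + 7. Then (14j + 7)³ = 2744j³ + 4116j² + 2058j + 343 = 14(196j³ + 294j² + 147j + 24) + 7, so s³ ≡ 7 (mod 14).

[⇐] Conversely, suppose s³ ≡ 7 (mod 14). The only residue r in {0, …, 13} with r³ ≡ 7 (mod 14) is r = 7, so s ≡ 7 (mod 14).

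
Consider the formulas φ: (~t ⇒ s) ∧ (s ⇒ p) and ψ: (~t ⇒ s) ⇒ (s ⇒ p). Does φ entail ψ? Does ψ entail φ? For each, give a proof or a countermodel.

[⇒] Assume the antecedent. If s is true, the antecedent forces (s = T, p = T, t = F) or (s = T, p = T, t = T), and (~t ⇒ s) ⇒ (s ⇒ p) holds there. If s is false, (~t ⇒ s) ⇒ (s ⇒ p) reduces to true regardless of the other variables. Either way (~t ⇒ s) ⇒ (s ⇒ p) holds.

[⇐] This fails. Under s = F, p = F, t = F, the left side is false but the right side is true.

(⇒) holds; (⇐) fails.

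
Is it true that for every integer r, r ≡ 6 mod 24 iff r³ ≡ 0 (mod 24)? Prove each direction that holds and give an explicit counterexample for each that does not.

(⟹) Suppose r ≡ 6 mod 24. Write r = 24j + 6. Then (24j + 6)³ = 13824j³ + 10368j² + 2592j + 216 = 24(576j³ + 432j² + 108j + 9) + 0, so r³ ≡ 0 (mod 24).

(⟸) This fails: take r = 0. Then 0³ = 0 ≡ 0 (mod 24), yet 0 ≡ 0 (mod 24), not 6.

Not equivalent: only (⇒) holds.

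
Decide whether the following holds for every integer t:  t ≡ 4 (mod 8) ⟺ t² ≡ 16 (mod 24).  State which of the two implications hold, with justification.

Forward direction. This fails: take t = 12. Then 12 ≡ 4 (mod 8), but 12² = 144 ≡ 0 (mod 24), not 16.

Converse. This fails: take t = 8. Then 8² = 64 ≡ 16 (mod 24), yet 8 ≡ 0 (mod 8), not 4.

Neither direction holds.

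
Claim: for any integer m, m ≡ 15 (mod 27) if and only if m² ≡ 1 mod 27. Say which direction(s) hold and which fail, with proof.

(⇒) fails and (⇐) fails.

(⇒) This fails: take m = 15. Then 15 ≡ 15 (mod 27), but 15² = 225 ≡ 9 (mod 27), not 1.

(⇐) This fails: take m = 1. Then 1² = 1 ≡ 1 (mod 27), yet 1 ≡ 1 (mod 27), not 15.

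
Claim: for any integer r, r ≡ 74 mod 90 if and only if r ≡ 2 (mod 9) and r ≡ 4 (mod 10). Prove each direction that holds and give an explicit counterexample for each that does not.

The biconditional holds.

(⟹) Suppose r ≡ 74 (mod 90); write r = 90j + 74. Since 9 ∣ 90, reducing mod 9 gives r ≡ 74 ≡ 2 (mod 9); since 10 ∣ 90, reducing mod 10 gives r ≡ 74 ≡ 4 (mod 10).

(⟸) Conversely, if r ≡ 2 (mod 9) and r ≡ 4 (mod 10), then by the Chinese remainder theorem r ≡ 74 (mod 90). This is exactly r ≡ 74 (mod 90).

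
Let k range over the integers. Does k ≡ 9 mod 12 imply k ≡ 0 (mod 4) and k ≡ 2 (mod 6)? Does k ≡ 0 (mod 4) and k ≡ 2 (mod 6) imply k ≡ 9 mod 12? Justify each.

(→) This fails: k = 9 gives 9 ≡ 9 (mod 12) but 9 ≡ 1 (mod 4), so the conjunction on the right does not hold.

(←) This fails: k = 8 satisfies both congruences on the right (8 ≡ 0 mod 4 and 8 ≡ 2 mod 6) yet 8 ≡ 8 (mod 12), not 9.

(⇒) fails and (⇐) fails.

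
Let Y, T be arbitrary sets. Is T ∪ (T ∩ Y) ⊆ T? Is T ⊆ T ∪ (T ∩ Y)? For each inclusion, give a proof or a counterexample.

Both inclusions hold.

(⟹) Let x ∈ T ∪ (T ∩ Y). Then either x ∈ T and x ∉ Y; or x ∈ Y ∩ T. In each case x ∈ T, so T ∪ (T ∩ Y) ⊆ T.

(⟸) Let x ∈ T. Then either x ∈ T and x ∉ Y; or x ∈ Y ∩ T. In each case x ∈ T ∪ (T ∩ Y), so T ⊆ T ∪ (T ∩ Y).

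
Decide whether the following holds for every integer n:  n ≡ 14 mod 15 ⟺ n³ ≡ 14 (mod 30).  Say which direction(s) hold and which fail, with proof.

Only the reverse direction holds.

(⟹) This fails: take n = 29. Then 29 ≡ 14 (mod 15), but 29³ = 24389 ≡ 29 (mod 30), not 14.

(⟸) Conversely, the residues r modulo 30 with r³ ≡ 14 (mod 30) are exactly {14}, and each is ≡ 14 (mod 15).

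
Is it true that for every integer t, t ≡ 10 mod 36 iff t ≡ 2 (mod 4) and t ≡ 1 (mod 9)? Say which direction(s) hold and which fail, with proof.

Equivalent; both directions hold.

(⟹) Suppose t ≡ 10 (mod 36); write t = 36j + 10. Since 4 ∣ 36, reducing mod 4 gives t ≡ 10 ≡ 2 (mod 4); since 9 ∣ 36, reducing mod 9 gives t ≡ 10 ≡ 1 (mod 9).

(⟸) Conversely, if t ≡ 2 (mod 4) and t ≡ 1 (mod 9), then by the Chinese remainder theorem t ≡ 10 (mod 36). This is exactly t ≡ 10 (mod 36).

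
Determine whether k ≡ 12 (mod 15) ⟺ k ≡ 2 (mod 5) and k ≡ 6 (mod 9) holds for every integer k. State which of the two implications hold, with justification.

The forward direction fails; the converse holds.

(→) This fails: k = 27 gives 27 ≡ 12 (mod 15) but 27 ≡ 0 (mod 9), so the conjunction on the right does not hold.

(←) Conversely, if k ≡ 2 (mod 5) and k ≡ 6 (mod 9), then by the Chinese remainder theorem k ≡ 42 (mod 45). Since 42 ≡ 12 (mod 15) and 15 ∣ 45, we get k ≡ 12 (mod 15).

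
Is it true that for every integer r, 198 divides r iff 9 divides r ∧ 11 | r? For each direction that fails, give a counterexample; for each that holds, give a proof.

The forward direction holds; the converse fails.

Forward direction. If 198 ∣ r, write r = 198q. Since 198 = 22·9, r = 9·(22q), so 9 ∣ r; and since 198 = 18·11, r = 11·(18q), so 11 ∣ r.

Converse. This fails: take r = 99. Both 9 ∣ 99 and 11 ∣ 99, yet 99 is not a multiple of 198 (since 99 = 0·198 + 99), so 198 ∤ 99.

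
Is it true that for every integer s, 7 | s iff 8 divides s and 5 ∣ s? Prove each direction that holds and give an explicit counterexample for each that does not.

Forward direction. This fails: take s = 7. Certainly 7 ∣ 7, but 8 ∤ 7.

Converse. This fails: take s = 40. Both 8 ∣ 40 and 5 ∣ 40, yet 40 is not a multiple of 7 (since 40 = 5·7 + 5), so 7 ∤ 40.

Both directions fail.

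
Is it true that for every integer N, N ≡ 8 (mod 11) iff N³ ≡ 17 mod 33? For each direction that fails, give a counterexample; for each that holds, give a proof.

(⇒) This fails: take N = 19. Then 19 ≡ 8 (mod 11), but 19³ = 6859 ≡ 28 (mod 33), not 17.

(⇐) Conversely, the residues r modulo 33 with r³ ≡ 17 (mod 33) are exactly {8}, and each is ≡ 8 (mod 11).

The forward direction fails; the converse holds.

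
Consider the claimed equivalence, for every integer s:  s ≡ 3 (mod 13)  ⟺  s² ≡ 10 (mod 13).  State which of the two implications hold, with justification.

(→) This fails: take s = 3. Then 3 ≡ 3 (mod 13), but 3² = 9 ≡ 9 (mod 13), not 10.

(←) This fails: take s = 6. Then 6² = 36 ≡ 10 (mod 13), yet 6 ≡ 6 (mod 13), not 3.

Neither direction holds.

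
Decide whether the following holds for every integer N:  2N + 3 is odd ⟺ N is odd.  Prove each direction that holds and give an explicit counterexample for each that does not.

The forward direction fails; the converse holds.

Converse. Suppose N is odd. Since 2 is even, 2N is even for every N, so 2N + 3 has the same parity as 3, which is odd. Hence 2N + 3 is odd.

Forward direction. This fails: take N = 6. Then 2N + 3 = 15, which is odd, yet N = 6 is even, not odd.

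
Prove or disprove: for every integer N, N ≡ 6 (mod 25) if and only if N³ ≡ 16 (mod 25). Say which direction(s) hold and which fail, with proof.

Both directions hold.

(⇒) Suppose N ≡ 6 (mod 25). Write N = 25j + 6. Then (25j + 6)³ = 15625j³ + 11250j² + 2700j + 216 = 25(625j³ + 450j² + 108j + 8) + 16, so N³ ≡ 16 (mod 25).

(⇐) Conversely, suppose N³ ≡ 16 (mod 25). The only residue r in {0, …, 24} with r³ ≡ 16 (mod 25) is r = 6, so N ≡ 6 (mod 25).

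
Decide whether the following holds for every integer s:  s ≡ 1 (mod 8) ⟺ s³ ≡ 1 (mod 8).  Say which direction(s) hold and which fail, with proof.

Converse. Suppose s³ ≡ 1 (mod 8). The only residue r in {0, …, 7} with r³ ≡ 1 (mod 8) is r = 1, so s ≡ 1 (mod 8).

Forward direction. Suppose s ≡ 1 (mod 8). Write s = 8j + 1. Then (8j + 1)³ = 512j³ + 192j² + 24j + 1 = 8(64j³ + 24j² + 3j) + 1, so s³ ≡ 1 (mod 8).

The biconditional holds.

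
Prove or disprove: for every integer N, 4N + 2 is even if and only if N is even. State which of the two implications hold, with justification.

(⟹) This fails: take N = 7. Then 4N + 2 = 30, which is even, yet N = 7 is odd, not even.

(⟸) Suppose N is even. Since 4 is even, 4N is even for every N, so 4N + 2 has the same parity as 2, which is even. Hence 4N + 2 is even.

(⇒) fails; (⇐) holds.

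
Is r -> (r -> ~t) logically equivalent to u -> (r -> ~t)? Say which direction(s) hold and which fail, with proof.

(⇐) This fails. Under t = T, r = T, u = F, the left side is false but the right side is true.

(⇒) Assume the antecedent. If t is true, the antecedent forces (t = T, r = F, u = F) or (t = T, r = F, u = T), and u -> (r -> ~t) holds there. If t is false, u -> (r -> ~t) reduces to true regardless of the other variables. Either way u -> (r -> ~t) holds.

Only the forward implication holds.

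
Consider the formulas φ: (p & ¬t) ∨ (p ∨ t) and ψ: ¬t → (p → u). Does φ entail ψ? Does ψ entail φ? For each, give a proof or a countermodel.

(⟹) This fails. Under t = F, p = T, u = F, the left side is true but the right side is false.

(⟸) This fails. Under t = F, p = F, u = F, the left side is false but the right side is true.

Both directions fail.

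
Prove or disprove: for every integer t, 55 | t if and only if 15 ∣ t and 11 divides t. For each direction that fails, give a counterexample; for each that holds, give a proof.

Only the converse holds.

(⟹) This fails: take t = 55. Certainly 55 ∣ 55, but 15 ∤ 55.

(⟸) Suppose 15 ∣ t and 11 ∣ t. Any common multiple of 15 and 11 is a multiple of their lcm; here gcd(15, 11) = 1, so lcm(15, 11) = 15·11 = 165, so 165 ∣ t. Since 55 ∣ 165, it follows that 55 ∣ t.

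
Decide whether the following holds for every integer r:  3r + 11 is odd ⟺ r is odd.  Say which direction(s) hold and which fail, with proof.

Neither direction holds.

(⟹) This fails: r = 6 gives 3r + 11 = 29, which is odd, but 6 is even, not odd.

(⟸) This also fails: r = 7 is odd, but 3r + 11 = 32 is even, not odd.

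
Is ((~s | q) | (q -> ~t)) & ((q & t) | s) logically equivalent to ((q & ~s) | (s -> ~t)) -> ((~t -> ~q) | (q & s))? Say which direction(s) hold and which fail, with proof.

(⇒) holds; (⇐) fails.

(→) Assume the antecedent. If s is true, the consequent reduces to true regardless of the other variables. If s is false, the antecedent forces (q = T, s = F, t = T), and the consequent holds there. Either way the consequent holds.

(←) This fails. Under q = F, s = F, t = F, the left side is false but the right side is true.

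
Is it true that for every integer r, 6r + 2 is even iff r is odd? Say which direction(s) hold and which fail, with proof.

Only the converse holds.

(⇐) Suppose r is odd. Since 6 is even, 6r is even for every r, so 6r + 2 has the same parity as 2, which is even. Hence 6r + 2 is even.

(⇒) This fails: take r = 4. Then 6r + 2 = 26, which is even, yet r = 4 is even, not odd.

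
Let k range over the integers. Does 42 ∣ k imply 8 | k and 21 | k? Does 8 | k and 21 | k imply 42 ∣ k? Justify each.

Forward direction. This fails: take k = 42. Certainly 42 ∣ 42, but 8 ∤ 42.

Converse. Suppose 8 ∣ k and 21 ∣ k. Any common multiple of 8 and 21 is a multiple of their lcm; here gcd(8, 21) = 1, so lcm(8, 21) = 8·21 = 168, so 168 ∣ k. Since 42 ∣ 168, it follows that 42 ∣ k.

Not equivalent: only (⇐) holds.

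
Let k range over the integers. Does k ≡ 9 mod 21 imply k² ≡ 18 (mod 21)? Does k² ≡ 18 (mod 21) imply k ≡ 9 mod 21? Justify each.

(⇒) holds; (⇐) fails.

Forward direction. Suppose k ≡ 9 mod 21. Write k = 21j + 9. Then (21j + 9)² = 441j² + 378j + 81 = 21(21j² + 18j + 3) + 18, so k² ≡ 18 (mod 21).

Converse. This fails: take k = 12. Then 12² = 144 ≡ 18 (mod 21), yet 12 ≡ 12 (mod 21), not 9.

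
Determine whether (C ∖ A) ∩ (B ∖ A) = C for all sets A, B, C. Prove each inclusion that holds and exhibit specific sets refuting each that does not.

Only the forward inclusion holds.

(⟹) Let x ∈ (C ∖ A) ∩ (B ∖ A). Then x ∈ B ∩ C and x ∉ A, from which x ∈ C.

(⟸) This inclusion fails. Take A = ∅, B = ∅, C = {1}; then 1 ∈ C but 1 ∉ (C ∖ A) ∩ (B ∖ A).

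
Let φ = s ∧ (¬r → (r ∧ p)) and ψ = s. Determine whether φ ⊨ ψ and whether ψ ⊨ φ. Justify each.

Not equivalent: only (⇒) holds.

(⟸) This fails. Under r = F, p = F, s = T, the left side is false but the right side is true.

(⟹) Assume the antecedent. If r is true, the antecedent forces (r = T, p = F, s = T) or (r = T, p = T, s = T), and s holds there. If r is false, the antecedent cannot hold. Either way s holds.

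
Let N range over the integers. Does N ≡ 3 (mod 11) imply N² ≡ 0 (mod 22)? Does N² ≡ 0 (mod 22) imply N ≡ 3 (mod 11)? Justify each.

Neither direction holds.

Forward direction. This fails: take N = 3. Then 3 ≡ 3 (mod 11), but 3² = 9 ≡ 9 (mod 22), not 0.

Converse. This fails: take N = 0. Then 0² = 0 ≡ 0 (mod 22), yet 0 ≡ 0 (mod 11), not 3.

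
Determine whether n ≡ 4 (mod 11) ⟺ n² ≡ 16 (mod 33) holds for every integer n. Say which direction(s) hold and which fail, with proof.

(→) This fails: take n = 15. Then 15 ≡ 4 (mod 11), but 15² = 225 ≡ 27 (mod 33), not 16.

(←) This fails: take n = 7. Then 7² = 49 ≡ 16 (mod 33), yet 7 ≡ 7 (mod 11), not 4.

Neither implication holds.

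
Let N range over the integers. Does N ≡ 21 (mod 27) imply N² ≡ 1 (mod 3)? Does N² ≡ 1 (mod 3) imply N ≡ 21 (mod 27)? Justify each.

(→) This fails: take N = 21. Then 21 ≡ 21 (mod 27), but 21² = 441 ≡ 0 (mod 3), not 1.

(←) This fails: take N = 1. Then 1² = 1 ≡ 1 (mod 3), yet 1 ≡ 1 (mod 27), not 21.

Neither implication holds.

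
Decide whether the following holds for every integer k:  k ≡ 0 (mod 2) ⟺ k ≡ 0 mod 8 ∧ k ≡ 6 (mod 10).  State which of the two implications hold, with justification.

The forward direction fails; the converse holds.

(⟹) This fails: k = 0 gives 0 ≡ 0 (mod 2) but 0 ≡ 0 (mod 10), so the conjunction on the right does not hold.

(⟸) Conversely, if k ≡ 0 (mod 8) and k ≡ 6 (mod 10), then by the Chinese remainder theorem k ≡ 16 (mod 40). Since 16 ≡ 0 (mod 2) and 2 ∣ 40, we get k ≡ 0 (mod 2).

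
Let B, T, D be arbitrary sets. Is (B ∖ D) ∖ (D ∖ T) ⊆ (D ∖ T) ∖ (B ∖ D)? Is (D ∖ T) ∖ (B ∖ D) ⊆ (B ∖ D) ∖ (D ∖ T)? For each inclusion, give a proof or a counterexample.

Both inclusions fail.

(⟹) This inclusion fails. Take B = {1}, T = ∅, D = ∅; then 1 ∈ (B ∖ D) ∖ (D ∖ T) but 1 ∉ (D ∖ T) ∖ (B ∖ D).

(⟸) This inclusion fails. Take B = ∅, T = ∅, D = {1}; then 1 ∈ (D ∖ T) ∖ (B ∖ D) but 1 ∉ (B ∖ D) ∖ (D ∖ T).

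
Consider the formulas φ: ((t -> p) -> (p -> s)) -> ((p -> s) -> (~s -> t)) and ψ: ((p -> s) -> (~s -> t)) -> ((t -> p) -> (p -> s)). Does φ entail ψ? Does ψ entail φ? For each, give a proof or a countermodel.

Both directions fail.

(⇒) This fails. Under s = F, p = T, t = F, the left side is true but the right side is false.

(⇐) This fails. Under s = F, p = F, t = F, the left side is false but the right side is true.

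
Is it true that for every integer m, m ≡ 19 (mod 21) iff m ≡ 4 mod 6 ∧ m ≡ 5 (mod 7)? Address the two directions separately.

(⇒) This fails: m = 19 gives 19 ≡ 19 (mod 21) but 19 ≡ 1 (mod 6), so the conjunction on the right does not hold.

(⇐) Conversely, if m ≡ 4 (mod 6) and m ≡ 5 (mod 7), then by the Chinese remainder theorem m ≡ 40 (mod 42). Since 40 ≡ 19 (mod 21) and 21 ∣ 42, we get m ≡ 19 (mod 21).

The forward direction fails; the converse holds.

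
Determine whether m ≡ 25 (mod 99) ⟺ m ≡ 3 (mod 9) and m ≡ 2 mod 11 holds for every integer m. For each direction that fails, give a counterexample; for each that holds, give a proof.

Neither implication holds.

(⟹) This fails: m = 25 gives 25 ≡ 25 (mod 99) but 25 ≡ 7 (mod 9), so the conjunction on the right does not hold.

(⟸) This fails: m = 57 satisfies both congruences on the right (57 ≡ 3 mod 9 and 57 ≡ 2 mod 11) yet 57 ≡ 57 (mod 99), not 25.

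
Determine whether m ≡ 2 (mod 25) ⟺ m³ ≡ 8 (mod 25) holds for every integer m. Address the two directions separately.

Both directions hold.

(←) Suppose m³ ≡ 8 (mod 25). The only residue r in {0, …, 24} with r³ ≡ 8 (mod 25) is r = 2, so m ≡ 2 (mod 25).

(→) Suppose m ≡ 2 (mod 25). Write m = 25j + 2. Then (25j + 2)³ = 15625j³ + 3750j² + 300j + 8 = 25(625j³ + 150j² + 12j) + 8, so m³ ≡ 8 (mod 25).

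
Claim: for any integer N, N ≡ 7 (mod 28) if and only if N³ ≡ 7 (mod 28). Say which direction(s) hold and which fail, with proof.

Equivalent; both directions hold.

(←) Suppose N³ ≡ 7 (mod 28). The only residue r in {0, …, 27} with r³ ≡ 7 (mod 28) is r = 7, so N ≡ 7 (mod 28).

(→) Suppose N ≡ 7 (mod 28). Write N = 28j + 7. Then (28j + 7)³ = 21952j³ + 16464j² + 4116j + 343 = 28(784j³ + 588j² + 147j + 12) + 7, so N³ ≡ 7 (mod 28).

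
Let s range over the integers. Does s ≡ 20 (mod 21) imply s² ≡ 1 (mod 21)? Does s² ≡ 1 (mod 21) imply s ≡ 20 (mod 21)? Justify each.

(→) Suppose s ≡ 20 (mod 21). Write s = 21j + 20. Then (21j + 20)² = 441j² + 840j + 400 = 21(21j² + 40j + 19) + 1, so s² ≡ 1 (mod 21).

(←) This fails: take s = 1. Then 1² = 1 ≡ 1 (mod 21), yet 1 ≡ 1 (mod 21), not 20.

Not equivalent: only (⇒) holds.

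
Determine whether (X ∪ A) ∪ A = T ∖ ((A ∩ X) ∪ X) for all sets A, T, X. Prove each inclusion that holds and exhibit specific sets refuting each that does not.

(⊆) This inclusion fails. Take A = {1}, T = ∅, X = ∅; then 1 ∈ (X ∪ A) ∪ A but 1 ∉ T ∖ ((A ∩ X) ∪ X).

(⊇) This inclusion fails. Take A = ∅, T = {1}, X = ∅; then 1 ∈ T ∖ ((A ∩ X) ∪ X) but 1 ∉ (X ∪ A) ∪ A.

Neither inclusion holds.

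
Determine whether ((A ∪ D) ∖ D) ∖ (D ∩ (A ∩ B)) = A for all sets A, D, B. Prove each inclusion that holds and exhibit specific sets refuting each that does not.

Reverse inclusion. This inclusion fails. Take A = {1}, D = {1}, B = ∅; then 1 ∈ A but 1 ∉ ((A ∪ D) ∖ D) ∖ (D ∩ (A ∩ B)).

Forward inclusion. Let x ∈ ((A ∪ D) ∖ D) ∖ (D ∩ (A ∩ B)). Then either x ∈ A and x ∉ D, B; or x ∈ A ∩ B and x ∉ D. In each case x ∈ A, so ((A ∪ D) ∖ D) ∖ (D ∩ (A ∩ B)) ⊆ A.

Only the forward inclusion holds.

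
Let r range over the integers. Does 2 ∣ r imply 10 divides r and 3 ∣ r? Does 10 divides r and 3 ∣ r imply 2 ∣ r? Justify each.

Not equivalent: only (⇐) holds.

Forward direction. This fails: take r = 2. Certainly 2 ∣ 2, but 10 ∤ 2.

Converse. Suppose 10 ∣ r and 3 ∣ r. Any common multiple of 10 and 3 is a multiple of their lcm; here gcd(10, 3) = 1, so lcm(10, 3) = 10·3 = 30, so 30 ∣ r. Since 2 ∣ 30, it follows that 2 ∣ r.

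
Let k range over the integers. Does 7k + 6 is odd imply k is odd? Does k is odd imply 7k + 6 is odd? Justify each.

Both directions hold; the statement is true.

[⇒] Suppose 7k + 6 is odd. Since 7 is odd, 7k and k have the same parity, so 7k + 6 ≡ k + 6 (mod 2). As 6 is even, 7k + 6 is odd exactly when k is odd. Thus k is odd.

[⇐] Conversely, suppose k is odd; write k = 2j + 1. Then 7k + 6 = 7·(2j + 1) + 6 = 2·7j + 13, which is odd.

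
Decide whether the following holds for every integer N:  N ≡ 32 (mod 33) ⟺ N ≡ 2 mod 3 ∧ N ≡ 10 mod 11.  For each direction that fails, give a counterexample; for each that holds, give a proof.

Equivalent; both directions hold.

Converse. If N ≡ 2 (mod 3) and N ≡ 10 (mod 11), then by the Chinese remainder theorem N ≡ 32 (mod 33). This is exactly N ≡ 32 (mod 33).

Forward direction. Suppose N ≡ 32 (mod 33); write N = 33j + 32. Since 3 ∣ 33, reducing mod 3 gives N ≡ 32 ≡ 2 (mod 3); since 11 ∣ 33, reducing mod 11 gives N ≡ 32 ≡ 10 (mod 11).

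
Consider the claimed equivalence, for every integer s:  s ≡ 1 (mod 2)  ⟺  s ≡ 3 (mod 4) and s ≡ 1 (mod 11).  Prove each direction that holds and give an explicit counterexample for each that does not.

(←) If s ≡ 3 (mod 4) and s ≡ 1 (mod 11), then by the Chinese remainder theorem s ≡ 23 (mod 44). Since 23 ≡ 1 (mod 2) and 2 ∣ 44, we get s ≡ 1 (mod 2).

(→) This fails: s = 1 gives 1 ≡ 1 (mod 2) but 1 ≡ 1 (mod 4), so the conjunction on the right does not hold.

Only the converse holds.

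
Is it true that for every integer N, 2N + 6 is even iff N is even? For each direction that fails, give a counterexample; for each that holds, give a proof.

Not equivalent: only (⇐) holds.

(→) This fails: take N = 5. Then 2N + 6 = 16, which is even, yet N = 5 is odd, not even.

(←) Suppose N is even. Since 2 is even, 2N is even for every N, so 2N + 6 has the same parity as 6, which is even. Hence 2N + 6 is even.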